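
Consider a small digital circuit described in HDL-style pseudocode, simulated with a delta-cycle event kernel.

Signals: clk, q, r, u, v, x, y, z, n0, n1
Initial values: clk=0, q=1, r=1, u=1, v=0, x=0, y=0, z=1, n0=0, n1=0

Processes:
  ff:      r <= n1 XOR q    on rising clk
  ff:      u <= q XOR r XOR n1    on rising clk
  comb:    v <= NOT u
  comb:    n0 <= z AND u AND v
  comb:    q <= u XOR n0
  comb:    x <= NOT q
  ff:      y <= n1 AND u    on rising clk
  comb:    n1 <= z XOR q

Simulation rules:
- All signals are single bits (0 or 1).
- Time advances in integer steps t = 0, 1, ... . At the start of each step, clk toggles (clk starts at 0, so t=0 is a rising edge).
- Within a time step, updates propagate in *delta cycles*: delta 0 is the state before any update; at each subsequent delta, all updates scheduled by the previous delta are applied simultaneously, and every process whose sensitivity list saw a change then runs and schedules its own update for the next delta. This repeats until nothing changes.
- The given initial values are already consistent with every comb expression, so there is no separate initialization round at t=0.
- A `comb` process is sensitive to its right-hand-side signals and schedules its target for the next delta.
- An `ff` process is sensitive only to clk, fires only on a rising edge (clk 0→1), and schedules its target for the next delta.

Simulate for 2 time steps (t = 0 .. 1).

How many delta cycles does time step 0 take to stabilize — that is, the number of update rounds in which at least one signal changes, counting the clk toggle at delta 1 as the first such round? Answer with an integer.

4

t=0 Δ0: y=0 u=1 r=1 z=1 q=1 x=0 clk=0 n0=0 n1=0 v=0
  Δ1: clk:0→1
  Δ2: u:1→0
  Δ3: q:1→0, v:0→1
  Δ4: x:0→1, n1:0→1
  (4Δ to stable)
t=1 Δ0: y=0 u=0 r=1 z=1 q=0 x=1 clk=1 n0=0 n1=1 v=1
  Δ1: clk:1→0
  (1Δ to stable)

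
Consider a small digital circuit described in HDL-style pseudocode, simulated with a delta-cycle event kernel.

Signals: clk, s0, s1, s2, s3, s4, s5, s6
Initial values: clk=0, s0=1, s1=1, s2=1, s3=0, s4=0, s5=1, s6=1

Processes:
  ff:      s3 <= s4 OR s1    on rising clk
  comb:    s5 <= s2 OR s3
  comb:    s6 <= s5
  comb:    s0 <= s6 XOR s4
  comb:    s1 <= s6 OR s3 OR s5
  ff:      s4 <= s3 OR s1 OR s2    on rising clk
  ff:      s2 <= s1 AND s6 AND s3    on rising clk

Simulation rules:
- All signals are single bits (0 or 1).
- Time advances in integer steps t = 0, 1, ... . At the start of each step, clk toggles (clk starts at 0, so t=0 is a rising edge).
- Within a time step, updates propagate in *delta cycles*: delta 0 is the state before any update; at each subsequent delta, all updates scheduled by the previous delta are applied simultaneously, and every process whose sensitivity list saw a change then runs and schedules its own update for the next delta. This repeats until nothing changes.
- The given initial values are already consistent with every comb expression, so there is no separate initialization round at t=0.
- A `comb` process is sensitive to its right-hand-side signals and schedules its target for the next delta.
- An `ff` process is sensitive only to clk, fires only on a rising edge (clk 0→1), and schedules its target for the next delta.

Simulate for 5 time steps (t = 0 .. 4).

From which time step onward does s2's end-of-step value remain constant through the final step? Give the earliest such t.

t0.Δ0 s3=0 s6=1 clk=0 s0=1 s1=1 s5=1 s2=1 s4=0
t0.Δ1 s3=0 s6=1 clk=1 s0=1 s1=1 s5=1 s2=1 s4=0
t0.Δ2 s3=1 s6=1 clk=1 s0=1 s1=1 s5=1 s2=0 s4=1
t0.Δ3 s3=1 s6=1 clk=1 s0=0 s1=1 s5=1 s2=0 s4=1
t1.Δ0 s3=1 s6=1 clk=1 s0=0 s1=1 s5=1 s2=0 s4=1
t1.Δ1 s3=1 s6=1 clk=0 s0=0 s1=1 s5=1 s2=0 s4=1
t2.Δ0 s3=1 s6=1 clk=0 s0=0 s1=1 s5=1 s2=0 s4=1
t2.Δ1 s3=1 s6=1 clk=1 s0=0 s1=1 s5=1 s2=0 s4=1
t2.Δ2 s3=1 s6=1 clk=1 s0=0 s1=1 s5=1 s2=1 s4=1
t3.Δ0 s3=1 s6=1 clk=1 s0=0 s1=1 s5=1 s2=1 s4=1
t3.Δ1 s3=1 s6=1 clk=0 s0=0 s1=1 s5=1 s2=1 s4=1
t4.Δ0 s3=1 s6=1 clk=0 s0=0 s1=1 s5=1 s2=1 s4=1
t4.Δ1 s3=1 s6=1 clk=1 s0=0 s1=1 s5=1 s2=1 s4=1

2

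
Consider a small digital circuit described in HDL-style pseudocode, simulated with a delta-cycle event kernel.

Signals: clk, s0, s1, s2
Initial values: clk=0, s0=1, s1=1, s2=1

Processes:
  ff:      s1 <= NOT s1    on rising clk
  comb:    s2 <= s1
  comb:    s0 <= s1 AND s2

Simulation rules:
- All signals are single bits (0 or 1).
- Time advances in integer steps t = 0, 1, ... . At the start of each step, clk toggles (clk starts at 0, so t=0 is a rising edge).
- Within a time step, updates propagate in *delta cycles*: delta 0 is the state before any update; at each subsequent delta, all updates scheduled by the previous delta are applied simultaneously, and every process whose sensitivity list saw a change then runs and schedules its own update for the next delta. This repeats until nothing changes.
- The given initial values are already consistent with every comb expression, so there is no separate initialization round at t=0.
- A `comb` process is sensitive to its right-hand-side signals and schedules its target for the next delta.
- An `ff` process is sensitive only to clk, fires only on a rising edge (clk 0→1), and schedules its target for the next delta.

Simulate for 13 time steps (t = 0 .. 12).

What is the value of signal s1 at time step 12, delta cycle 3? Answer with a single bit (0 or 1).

[bits: s0,s1,s2,clk]
t=0: Δ0=1110 Δ1=1111 Δ2=1011 Δ3=0001 | 3Δ
t=1: Δ0=0001 Δ1=0000 | 1Δ
t=2: Δ0=0000 Δ1=0001 Δ2=0101 Δ3=0111 Δ4=1111 | 4Δ
t=3: Δ0=1111 Δ1=1110 | 1Δ
t=4: Δ0=1110 Δ1=1111 Δ2=1011 Δ3=0001 | 3Δ
t=5: Δ0=0001 Δ1=0000 | 1Δ
t=6: Δ0=0000 Δ1=0001 Δ2=0101 Δ3=0111 Δ4=1111 | 4Δ
t=7: Δ0=1111 Δ1=1110 | 1Δ
t=8: Δ0=1110 Δ1=1111 Δ2=1011 Δ3=0001 | 3Δ
t=9: Δ0=0001 Δ1=0000 | 1Δ
t=10: Δ0=0000 Δ1=0001 Δ2=0101 Δ3=0111 Δ4=1111 | 4Δ
t=11: Δ0=1111 Δ1=1110 | 1Δ
t=12: Δ0=1110 Δ1=1111 Δ2=1011 Δ3=0001 | 3Δ

0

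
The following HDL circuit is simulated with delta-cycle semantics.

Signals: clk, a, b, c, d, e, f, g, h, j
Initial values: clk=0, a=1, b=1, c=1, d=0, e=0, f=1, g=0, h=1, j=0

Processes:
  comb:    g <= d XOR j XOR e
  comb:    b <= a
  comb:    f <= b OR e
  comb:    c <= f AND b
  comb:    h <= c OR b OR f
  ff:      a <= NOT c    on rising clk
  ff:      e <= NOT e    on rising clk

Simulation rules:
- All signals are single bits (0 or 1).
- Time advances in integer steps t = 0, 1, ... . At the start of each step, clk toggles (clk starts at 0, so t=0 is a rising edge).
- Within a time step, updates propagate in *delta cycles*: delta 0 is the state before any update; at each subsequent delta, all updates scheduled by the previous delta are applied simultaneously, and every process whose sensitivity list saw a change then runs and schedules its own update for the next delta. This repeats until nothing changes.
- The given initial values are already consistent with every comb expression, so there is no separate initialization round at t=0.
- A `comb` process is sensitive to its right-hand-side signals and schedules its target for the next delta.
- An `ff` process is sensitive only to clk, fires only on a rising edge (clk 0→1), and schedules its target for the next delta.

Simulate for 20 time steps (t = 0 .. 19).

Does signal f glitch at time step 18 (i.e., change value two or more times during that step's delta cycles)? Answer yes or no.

t=0 Δ0: f=1 c=1 d=0 j=0 b=1 a=1 clk=0 h=1 e=0 g=0
  Δ1: clk:0→1
  Δ2: a:1→0, e:0→1
  Δ3: b:1→0, g:0→1
  Δ4: c:1→0
  (4Δ to stable)
t=1 Δ0: f=1 c=0 d=0 j=0 b=0 a=0 clk=1 h=1 e=1 g=1
  Δ1: clk:1→0
  (1Δ to stable)
t=2 Δ0: f=1 c=0 d=0 j=0 b=0 a=0 clk=0 h=1 e=1 g=1
  Δ1: clk:0→1
  Δ2: a:0→1, e:1→0
  Δ3: f:1→0, b:0→1, g:1→0
  Δ4: f:0→1
  Δ5: c:0→1
  (5Δ to stable)
t=3 Δ0: f=1 c=1 d=0 j=0 b=1 a=1 clk=1 h=1 e=0 g=0
  Δ1: clk:1→0
  (1Δ to stable)
t=4 Δ0: f=1 c=1 d=0 j=0 b=1 a=1 clk=0 h=1 e=0 g=0
  Δ1: clk:0→1
  Δ2: a:1→0, e:0→1
  Δ3: b:1→0, g:0→1
  Δ4: c:1→0
  (4Δ to stable)
t=5 Δ0: f=1 c=0 d=0 j=0 b=0 a=0 clk=1 h=1 e=1 g=1
  Δ1: clk:1→0
  (1Δ to stable)
t=6 Δ0: f=1 c=0 d=0 j=0 b=0 a=0 clk=0 h=1 e=1 g=1
  Δ1: clk:0→1
  Δ2: a:0→1, e:1→0
  Δ3: f:1→0, b:0→1, g:1→0
  Δ4: f:0→1
  Δ5: c:0→1
  (5Δ to stable)
t=7 Δ0: f=1 c=1 d=0 j=0 b=1 a=1 clk=1 h=1 e=0 g=0
  Δ1: clk:1→0
  (1Δ to stable)
t=8 Δ0: f=1 c=1 d=0 j=0 b=1 a=1 clk=0 h=1 e=0 g=0
  Δ1: clk:0→1
  Δ2: a:1→0, e:0→1
  Δ3: b:1→0, g:0→1
  Δ4: c:1→0
  (4Δ to stable)
t=9 Δ0: f=1 c=0 d=0 j=0 b=0 a=0 clk=1 h=1 e=1 g=1
  Δ1: clk:1→0
  (1Δ to stable)
t=10 Δ0: f=1 c=0 d=0 j=0 b=0 a=0 clk=0 h=1 e=1 g=1
  Δ1: clk:0→1
  Δ2: a:0→1, e:1→0
  Δ3: f:1→0, b:0→1, g:1→0
  Δ4: f:0→1
  Δ5: c:0→1
  (5Δ to stable)
t=11 Δ0: f=1 c=1 d=0 j=0 b=1 a=1 clk=1 h=1 e=0 g=0
  Δ1: clk:1→0
  (1Δ to stable)
t=12 Δ0: f=1 c=1 d=0 j=0 b=1 a=1 clk=0 h=1 e=0 g=0
  Δ1: clk:0→1
  Δ2: a:1→0, e:0→1
  Δ3: b:1→0, g:0→1
  Δ4: c:1→0
  (4Δ to stable)
t=13 Δ0: f=1 c=0 d=0 j=0 b=0 a=0 clk=1 h=1 e=1 g=1
  Δ1: clk:1→0
  (1Δ to stable)
t=14 Δ0: f=1 c=0 d=0 j=0 b=0 a=0 clk=0 h=1 e=1 g=1
  Δ1: clk:0→1
  Δ2: a:0→1, e:1→0
  Δ3: f:1→0, b:0→1, g:1→0
  Δ4: f:0→1
  Δ5: c:0→1
  (5Δ to stable)
t=15 Δ0: f=1 c=1 d=0 j=0 b=1 a=1 clk=1 h=1 e=0 g=0
  Δ1: clk:1→0
  (1Δ to stable)
t=16 Δ0: f=1 c=1 d=0 j=0 b=1 a=1 clk=0 h=1 e=0 g=0
  Δ1: clk:0→1
  Δ2: a:1→0, e:0→1
  Δ3: b:1→0, g:0→1
  Δ4: c:1→0
  (4Δ to stable)
t=17 Δ0: f=1 c=0 d=0 j=0 b=0 a=0 clk=1 h=1 e=1 g=1
  Δ1: clk:1→0
  (1Δ to stable)
t=18 Δ0: f=1 c=0 d=0 j=0 b=0 a=0 clk=0 h=1 e=1 g=1
  Δ1: clk:0→1
  Δ2: a:0→1, e:1→0
  Δ3: f:1→0, b:0→1, g:1→0
  Δ4: f:0→1
  Δ5: c:0→1
  (5Δ to stable)
t=19 Δ0: f=1 c=1 d=0 j=0 b=1 a=1 clk=1 h=1 e=0 g=0
  Δ1: clk:1→0
  (1Δ to stable)

yes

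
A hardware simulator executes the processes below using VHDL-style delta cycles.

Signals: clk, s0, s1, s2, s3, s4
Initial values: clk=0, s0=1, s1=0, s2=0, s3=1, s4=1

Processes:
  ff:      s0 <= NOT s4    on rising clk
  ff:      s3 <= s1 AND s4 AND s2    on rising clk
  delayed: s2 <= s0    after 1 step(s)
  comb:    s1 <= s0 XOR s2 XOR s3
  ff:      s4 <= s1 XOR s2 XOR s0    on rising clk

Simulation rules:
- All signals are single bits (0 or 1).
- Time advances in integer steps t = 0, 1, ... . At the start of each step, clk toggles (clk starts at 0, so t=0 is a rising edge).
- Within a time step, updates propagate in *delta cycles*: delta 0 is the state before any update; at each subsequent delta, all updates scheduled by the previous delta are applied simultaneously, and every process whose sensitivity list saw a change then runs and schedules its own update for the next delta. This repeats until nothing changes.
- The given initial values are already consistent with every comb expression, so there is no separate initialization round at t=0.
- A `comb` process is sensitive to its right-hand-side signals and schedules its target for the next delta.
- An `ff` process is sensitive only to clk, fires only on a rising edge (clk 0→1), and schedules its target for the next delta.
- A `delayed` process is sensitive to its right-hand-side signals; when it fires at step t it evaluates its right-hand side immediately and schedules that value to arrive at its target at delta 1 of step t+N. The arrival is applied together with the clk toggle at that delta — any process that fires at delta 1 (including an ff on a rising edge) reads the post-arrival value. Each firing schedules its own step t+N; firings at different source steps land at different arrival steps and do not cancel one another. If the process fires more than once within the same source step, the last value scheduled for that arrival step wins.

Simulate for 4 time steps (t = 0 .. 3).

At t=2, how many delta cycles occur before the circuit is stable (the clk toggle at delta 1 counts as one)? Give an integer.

2

t=0 Δ0: s4=1 s2=0 clk=0 s3=1 s0=1 s1=0
  Δ1: clk:0→1
  Δ2: s3:1→0, s0:1→0
  (2Δ to stable)
t=1 Δ0: s4=1 s2=0 clk=1 s3=0 s0=0 s1=0
  Δ1: clk:1→0
  (1Δ to stable)
t=2 Δ0: s4=1 s2=0 clk=0 s3=0 s0=0 s1=0
  Δ1: clk:0→1
  Δ2: s4:1→0
  (2Δ to stable)
t=3 Δ0: s4=0 s2=0 clk=1 s3=0 s0=0 s1=0
  Δ1: clk:1→0
  (1Δ to stable)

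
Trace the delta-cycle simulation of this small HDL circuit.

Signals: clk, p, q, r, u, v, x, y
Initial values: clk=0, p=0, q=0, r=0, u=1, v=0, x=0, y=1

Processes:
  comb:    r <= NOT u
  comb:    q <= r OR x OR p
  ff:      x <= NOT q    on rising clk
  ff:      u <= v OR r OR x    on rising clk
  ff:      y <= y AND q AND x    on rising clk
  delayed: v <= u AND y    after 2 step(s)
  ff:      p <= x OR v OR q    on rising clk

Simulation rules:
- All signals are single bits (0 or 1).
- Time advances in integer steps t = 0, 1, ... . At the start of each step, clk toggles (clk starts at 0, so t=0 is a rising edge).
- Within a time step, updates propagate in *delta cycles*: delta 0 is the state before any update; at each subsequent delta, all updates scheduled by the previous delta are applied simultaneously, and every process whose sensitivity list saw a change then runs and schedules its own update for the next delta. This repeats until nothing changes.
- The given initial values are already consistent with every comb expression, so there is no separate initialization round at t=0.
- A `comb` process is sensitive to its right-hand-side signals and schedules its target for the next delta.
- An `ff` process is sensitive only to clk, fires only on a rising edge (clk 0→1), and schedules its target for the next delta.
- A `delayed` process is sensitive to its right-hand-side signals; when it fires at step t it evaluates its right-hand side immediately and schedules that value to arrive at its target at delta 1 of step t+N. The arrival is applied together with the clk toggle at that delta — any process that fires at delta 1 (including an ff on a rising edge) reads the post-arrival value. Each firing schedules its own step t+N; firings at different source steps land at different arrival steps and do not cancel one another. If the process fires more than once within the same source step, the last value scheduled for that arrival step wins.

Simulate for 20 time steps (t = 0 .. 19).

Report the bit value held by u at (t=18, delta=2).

t0.Δ0 v=0 p=0 clk=0 q=0 r=0 x=0 u=1 y=1
t0.Δ1 v=0 p=0 clk=1 q=0 r=0 x=0 u=1 y=1
t0.Δ2 v=0 p=0 clk=1 q=0 r=0 x=1 u=0 y=0
t0.Δ3 v=0 p=0 clk=1 q=1 r=1 x=1 u=0 y=0
t1.Δ0 v=0 p=0 clk=1 q=1 r=1 x=1 u=0 y=0
t1.Δ1 v=0 p=0 clk=0 q=1 r=1 x=1 u=0 y=0
t2.Δ0 v=0 p=0 clk=0 q=1 r=1 x=1 u=0 y=0
t2.Δ1 v=0 p=0 clk=1 q=1 r=1 x=1 u=0 y=0
t2.Δ2 v=0 p=1 clk=1 q=1 r=1 x=0 u=1 y=0
t2.Δ3 v=0 p=1 clk=1 q=1 r=0 x=0 u=1 y=0
t3.Δ0 v=0 p=1 clk=1 q=1 r=0 x=0 u=1 y=0
t3.Δ1 v=0 p=1 clk=0 q=1 r=0 x=0 u=1 y=0
t4.Δ0 v=0 p=1 clk=0 q=1 r=0 x=0 u=1 y=0
t4.Δ1 v=0 p=1 clk=1 q=1 r=0 x=0 u=1 y=0
t4.Δ2 v=0 p=1 clk=1 q=1 r=0 x=0 u=0 y=0
t4.Δ3 v=0 p=1 clk=1 q=1 r=1 x=0 u=0 y=0
t5.Δ0 v=0 p=1 clk=1 q=1 r=1 x=0 u=0 y=0
t5.Δ1 v=0 p=1 clk=0 q=1 r=1 x=0 u=0 y=0
t6.Δ0 v=0 p=1 clk=0 q=1 r=1 x=0 u=0 y=0
t6.Δ1 v=0 p=1 clk=1 q=1 r=1 x=0 u=0 y=0
t6.Δ2 v=0 p=1 clk=1 q=1 r=1 x=0 u=1 y=0
t6.Δ3 v=0 p=1 clk=1 q=1 r=0 x=0 u=1 y=0
t7.Δ0 v=0 p=1 clk=1 q=1 r=0 x=0 u=1 y=0
t7.Δ1 v=0 p=1 clk=0 q=1 r=0 x=0 u=1 y=0
t8.Δ0 v=0 p=1 clk=0 q=1 r=0 x=0 u=1 y=0
t8.Δ1 v=0 p=1 clk=1 q=1 r=0 x=0 u=1 y=0
t8.Δ2 v=0 p=1 clk=1 q=1 r=0 x=0 u=0 y=0
t8.Δ3 v=0 p=1 clk=1 q=1 r=1 x=0 u=0 y=0
t9.Δ0 v=0 p=1 clk=1 q=1 r=1 x=0 u=0 y=0
t9.Δ1 v=0 p=1 clk=0 q=1 r=1 x=0 u=0 y=0
t10.Δ0 v=0 p=1 clk=0 q=1 r=1 x=0 u=0 y=0
t10.Δ1 v=0 p=1 clk=1 q=1 r=1 x=0 u=0 y=0
t10.Δ2 v=0 p=1 clk=1 q=1 r=1 x=0 u=1 y=0
t10.Δ3 v=0 p=1 clk=1 q=1 r=0 x=0 u=1 y=0
t11.Δ0 v=0 p=1 clk=1 q=1 r=0 x=0 u=1 y=0
t11.Δ1 v=0 p=1 clk=0 q=1 r=0 x=0 u=1 y=0
t12.Δ0 v=0 p=1 clk=0 q=1 r=0 x=0 u=1 y=0
t12.Δ1 v=0 p=1 clk=1 q=1 r=0 x=0 u=1 y=0
t12.Δ2 v=0 p=1 clk=1 q=1 r=0 x=0 u=0 y=0
t12.Δ3 v=0 p=1 clk=1 q=1 r=1 x=0 u=0 y=0
t13.Δ0 v=0 p=1 clk=1 q=1 r=1 x=0 u=0 y=0
t13.Δ1 v=0 p=1 clk=0 q=1 r=1 x=0 u=0 y=0
t14.Δ0 v=0 p=1 clk=0 q=1 r=1 x=0 u=0 y=0
t14.Δ1 v=0 p=1 clk=1 q=1 r=1 x=0 u=0 y=0
t14.Δ2 v=0 p=1 clk=1 q=1 r=1 x=0 u=1 y=0
t14.Δ3 v=0 p=1 clk=1 q=1 r=0 x=0 u=1 y=0
t15.Δ0 v=0 p=1 clk=1 q=1 r=0 x=0 u=1 y=0
t15.Δ1 v=0 p=1 clk=0 q=1 r=0 x=0 u=1 y=0
t16.Δ0 v=0 p=1 clk=0 q=1 r=0 x=0 u=1 y=0
t16.Δ1 v=0 p=1 clk=1 q=1 r=0 x=0 u=1 y=0
t16.Δ2 v=0 p=1 clk=1 q=1 r=0 x=0 u=0 y=0
t16.Δ3 v=0 p=1 clk=1 q=1 r=1 x=0 u=0 y=0
t17.Δ0 v=0 p=1 clk=1 q=1 r=1 x=0 u=0 y=0
t17.Δ1 v=0 p=1 clk=0 q=1 r=1 x=0 u=0 y=0
t18.Δ0 v=0 p=1 clk=0 q=1 r=1 x=0 u=0 y=0
t18.Δ1 v=0 p=1 clk=1 q=1 r=1 x=0 u=0 y=0
t18.Δ2 v=0 p=1 clk=1 q=1 r=1 x=0 u=1 y=0
t18.Δ3 v=0 p=1 clk=1 q=1 r=0 x=0 u=1 y=0
t19.Δ0 v=0 p=1 clk=1 q=1 r=0 x=0 u=1 y=0
t19.Δ1 v=0 p=1 clk=0 q=1 r=0 x=0 u=1 y=0

1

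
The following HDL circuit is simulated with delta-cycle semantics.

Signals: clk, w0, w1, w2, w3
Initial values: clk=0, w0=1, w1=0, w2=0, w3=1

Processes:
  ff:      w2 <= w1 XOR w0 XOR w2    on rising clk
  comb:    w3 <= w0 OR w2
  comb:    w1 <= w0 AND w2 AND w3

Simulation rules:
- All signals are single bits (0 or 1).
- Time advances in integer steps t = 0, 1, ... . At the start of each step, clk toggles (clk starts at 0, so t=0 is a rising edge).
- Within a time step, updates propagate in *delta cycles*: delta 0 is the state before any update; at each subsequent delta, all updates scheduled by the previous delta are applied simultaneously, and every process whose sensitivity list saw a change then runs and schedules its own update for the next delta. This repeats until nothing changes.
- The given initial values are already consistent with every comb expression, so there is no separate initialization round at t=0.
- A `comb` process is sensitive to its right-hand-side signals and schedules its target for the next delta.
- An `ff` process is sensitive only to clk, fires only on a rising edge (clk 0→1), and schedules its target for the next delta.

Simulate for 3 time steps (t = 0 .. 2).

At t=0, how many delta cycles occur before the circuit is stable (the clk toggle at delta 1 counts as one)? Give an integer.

3

t0.Δ0 w3=1 w0=1 clk=0 w2=0 w1=0
t0.Δ1 w3=1 w0=1 clk=1 w2=0 w1=0
t0.Δ2 w3=1 w0=1 clk=1 w2=1 w1=0
t0.Δ3 w3=1 w0=1 clk=1 w2=1 w1=1
t1.Δ0 w3=1 w0=1 clk=1 w2=1 w1=1
t1.Δ1 w3=1 w0=1 clk=0 w2=1 w1=1
t2.Δ0 w3=1 w0=1 clk=0 w2=1 w1=1
t2.Δ1 w3=1 w0=1 clk=1 w2=1 w1=1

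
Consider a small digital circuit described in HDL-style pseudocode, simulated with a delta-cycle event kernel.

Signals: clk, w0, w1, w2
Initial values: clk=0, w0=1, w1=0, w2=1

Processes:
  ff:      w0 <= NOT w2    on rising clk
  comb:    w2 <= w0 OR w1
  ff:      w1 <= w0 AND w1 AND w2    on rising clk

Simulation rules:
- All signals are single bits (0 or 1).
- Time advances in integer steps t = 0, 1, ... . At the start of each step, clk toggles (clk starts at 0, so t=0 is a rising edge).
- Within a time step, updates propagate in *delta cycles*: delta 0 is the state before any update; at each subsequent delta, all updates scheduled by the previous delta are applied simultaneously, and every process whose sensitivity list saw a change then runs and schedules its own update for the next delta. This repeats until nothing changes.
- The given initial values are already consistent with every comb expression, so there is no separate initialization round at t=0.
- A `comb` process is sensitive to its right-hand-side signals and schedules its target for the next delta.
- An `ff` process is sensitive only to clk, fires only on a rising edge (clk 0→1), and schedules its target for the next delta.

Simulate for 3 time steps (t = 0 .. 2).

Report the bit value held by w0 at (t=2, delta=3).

1

t0.Δ0 w1=0 clk=0 w0=1 w2=1
t0.Δ1 w1=0 clk=1 w0=1 w2=1
t0.Δ2 w1=0 clk=1 w0=0 w2=1
t0.Δ3 w1=0 clk=1 w0=0 w2=0
t1.Δ0 w1=0 clk=1 w0=0 w2=0
t1.Δ1 w1=0 clk=0 w0=0 w2=0
t2.Δ0 w1=0 clk=0 w0=0 w2=0
t2.Δ1 w1=0 clk=1 w0=0 w2=0
t2.Δ2 w1=0 clk=1 w0=1 w2=0
t2.Δ3 w1=0 clk=1 w0=1 w2=1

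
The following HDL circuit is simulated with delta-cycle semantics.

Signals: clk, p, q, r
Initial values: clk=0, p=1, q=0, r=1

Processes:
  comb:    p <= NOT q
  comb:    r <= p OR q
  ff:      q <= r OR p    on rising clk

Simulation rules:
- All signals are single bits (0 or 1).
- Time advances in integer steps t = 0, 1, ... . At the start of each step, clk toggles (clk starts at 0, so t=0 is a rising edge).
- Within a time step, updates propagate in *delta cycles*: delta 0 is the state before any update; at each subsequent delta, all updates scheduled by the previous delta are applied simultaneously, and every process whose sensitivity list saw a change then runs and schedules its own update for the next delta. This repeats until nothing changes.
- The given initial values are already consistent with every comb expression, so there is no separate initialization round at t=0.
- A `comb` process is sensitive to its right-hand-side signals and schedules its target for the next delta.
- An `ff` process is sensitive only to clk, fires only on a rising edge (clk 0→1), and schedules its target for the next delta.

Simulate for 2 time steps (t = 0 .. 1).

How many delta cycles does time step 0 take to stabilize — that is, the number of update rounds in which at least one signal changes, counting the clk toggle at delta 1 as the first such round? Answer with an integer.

3

t=0 Δ0: p=1 r=1 clk=0 q=0
  Δ1: clk:0→1
  Δ2: q:0→1
  Δ3: p:1→0
  (3Δ to stable)
t=1 Δ0: p=0 r=1 clk=1 q=1
  Δ1: clk:1→0
  (1Δ to stable)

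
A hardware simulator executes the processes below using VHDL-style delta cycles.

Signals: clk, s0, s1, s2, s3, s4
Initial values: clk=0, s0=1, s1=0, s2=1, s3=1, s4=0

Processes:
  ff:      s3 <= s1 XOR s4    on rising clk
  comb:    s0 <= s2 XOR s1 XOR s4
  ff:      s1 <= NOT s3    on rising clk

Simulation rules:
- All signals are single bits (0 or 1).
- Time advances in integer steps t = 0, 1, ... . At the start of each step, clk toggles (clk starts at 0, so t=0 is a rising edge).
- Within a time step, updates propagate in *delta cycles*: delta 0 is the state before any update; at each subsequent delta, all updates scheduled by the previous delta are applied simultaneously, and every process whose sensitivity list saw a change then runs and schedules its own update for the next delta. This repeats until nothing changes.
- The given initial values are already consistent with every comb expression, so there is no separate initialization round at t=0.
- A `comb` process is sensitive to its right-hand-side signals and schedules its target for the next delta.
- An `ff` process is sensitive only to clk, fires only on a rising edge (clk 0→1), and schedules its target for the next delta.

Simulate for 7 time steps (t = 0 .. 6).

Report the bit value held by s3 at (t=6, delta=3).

1

[bits: clk,s3,s1,s0,s4,s2]
t=0: Δ0=010101 Δ1=110101 Δ2=100101 | 2Δ
t=1: Δ0=100101 Δ1=000101 | 1Δ
t=2: Δ0=000101 Δ1=100101 Δ2=101101 Δ3=101001 | 3Δ
t=3: Δ0=101001 Δ1=001001 | 1Δ
t=4: Δ0=001001 Δ1=101001 Δ2=111001 | 2Δ
t=5: Δ0=111001 Δ1=011001 | 1Δ
t=6: Δ0=011001 Δ1=111001 Δ2=110001 Δ3=110101 | 3Δ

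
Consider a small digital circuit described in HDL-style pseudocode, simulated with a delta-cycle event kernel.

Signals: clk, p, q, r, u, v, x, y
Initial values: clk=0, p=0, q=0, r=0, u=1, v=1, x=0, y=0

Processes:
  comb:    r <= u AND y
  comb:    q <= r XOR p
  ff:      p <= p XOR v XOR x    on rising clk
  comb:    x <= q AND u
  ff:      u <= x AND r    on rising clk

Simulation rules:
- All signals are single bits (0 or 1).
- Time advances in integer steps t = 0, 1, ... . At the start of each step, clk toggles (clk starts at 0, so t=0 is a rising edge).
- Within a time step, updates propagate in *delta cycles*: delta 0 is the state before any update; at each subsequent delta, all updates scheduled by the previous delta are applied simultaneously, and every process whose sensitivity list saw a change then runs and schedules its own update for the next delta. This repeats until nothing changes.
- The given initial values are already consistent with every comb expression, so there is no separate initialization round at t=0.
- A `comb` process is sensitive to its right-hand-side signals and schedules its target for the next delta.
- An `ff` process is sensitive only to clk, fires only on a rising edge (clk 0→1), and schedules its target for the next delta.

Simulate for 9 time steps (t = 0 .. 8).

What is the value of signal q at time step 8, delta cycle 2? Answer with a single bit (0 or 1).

0

t=0 Δ0: r=0 x=0 clk=0 u=1 v=1 q=0 p=0 y=0
  Δ1: clk:0→1
  Δ2: u:1→0, p:0→1
  Δ3: q:0→1
  (3Δ to stable)
t=1 Δ0: r=0 x=0 clk=1 u=0 v=1 q=1 p=1 y=0
  Δ1: clk:1→0
  (1Δ to stable)
t=2 Δ0: r=0 x=0 clk=0 u=0 v=1 q=1 p=1 y=0
  Δ1: clk:0→1
  Δ2: p:1→0
  Δ3: q:1→0
  (3Δ to stable)
t=3 Δ0: r=0 x=0 clk=1 u=0 v=1 q=0 p=0 y=0
  Δ1: clk:1→0
  (1Δ to stable)
t=4 Δ0: r=0 x=0 clk=0 u=0 v=1 q=0 p=0 y=0
  Δ1: clk:0→1
  Δ2: p:0→1
  Δ3: q:0→1
  (3Δ to stable)
t=5 Δ0: r=0 x=0 clk=1 u=0 v=1 q=1 p=1 y=0
  Δ1: clk:1→0
  (1Δ to stable)
t=6 Δ0: r=0 x=0 clk=0 u=0 v=1 q=1 p=1 y=0
  Δ1: clk:0→1
  Δ2: p:1→0
  Δ3: q:1→0
  (3Δ to stable)
t=7 Δ0: r=0 x=0 clk=1 u=0 v=1 q=0 p=0 y=0
  Δ1: clk:1→0
  (1Δ to stable)
t=8 Δ0: r=0 x=0 clk=0 u=0 v=1 q=0 p=0 y=0
  Δ1: clk:0→1
  Δ2: p:0→1
  Δ3: q:0→1
  (3Δ to stable)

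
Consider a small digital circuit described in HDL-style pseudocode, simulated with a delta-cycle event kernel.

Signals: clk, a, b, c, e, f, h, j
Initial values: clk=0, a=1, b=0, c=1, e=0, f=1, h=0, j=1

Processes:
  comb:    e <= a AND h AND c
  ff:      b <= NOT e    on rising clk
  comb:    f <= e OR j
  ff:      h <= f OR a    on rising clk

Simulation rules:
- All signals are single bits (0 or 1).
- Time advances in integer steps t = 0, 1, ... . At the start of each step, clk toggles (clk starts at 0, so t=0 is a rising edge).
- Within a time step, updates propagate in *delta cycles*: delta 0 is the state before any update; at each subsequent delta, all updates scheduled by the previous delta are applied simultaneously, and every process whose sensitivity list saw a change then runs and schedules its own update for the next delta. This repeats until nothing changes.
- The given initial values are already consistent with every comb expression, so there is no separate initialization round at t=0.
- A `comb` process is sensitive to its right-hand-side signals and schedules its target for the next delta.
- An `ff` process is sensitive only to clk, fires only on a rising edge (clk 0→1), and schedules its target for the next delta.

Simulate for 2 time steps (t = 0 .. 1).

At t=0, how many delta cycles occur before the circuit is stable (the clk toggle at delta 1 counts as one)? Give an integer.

3

t=0 Δ0: clk=0 f=1 b=0 e=0 j=1 h=0 a=1 c=1
  Δ1: clk:0→1
  Δ2: b:0→1, h:0→1
  Δ3: e:0→1
  (3Δ to stable)
t=1 Δ0: clk=1 f=1 b=1 e=1 j=1 h=1 a=1 c=1
  Δ1: clk:1→0
  (1Δ to stable)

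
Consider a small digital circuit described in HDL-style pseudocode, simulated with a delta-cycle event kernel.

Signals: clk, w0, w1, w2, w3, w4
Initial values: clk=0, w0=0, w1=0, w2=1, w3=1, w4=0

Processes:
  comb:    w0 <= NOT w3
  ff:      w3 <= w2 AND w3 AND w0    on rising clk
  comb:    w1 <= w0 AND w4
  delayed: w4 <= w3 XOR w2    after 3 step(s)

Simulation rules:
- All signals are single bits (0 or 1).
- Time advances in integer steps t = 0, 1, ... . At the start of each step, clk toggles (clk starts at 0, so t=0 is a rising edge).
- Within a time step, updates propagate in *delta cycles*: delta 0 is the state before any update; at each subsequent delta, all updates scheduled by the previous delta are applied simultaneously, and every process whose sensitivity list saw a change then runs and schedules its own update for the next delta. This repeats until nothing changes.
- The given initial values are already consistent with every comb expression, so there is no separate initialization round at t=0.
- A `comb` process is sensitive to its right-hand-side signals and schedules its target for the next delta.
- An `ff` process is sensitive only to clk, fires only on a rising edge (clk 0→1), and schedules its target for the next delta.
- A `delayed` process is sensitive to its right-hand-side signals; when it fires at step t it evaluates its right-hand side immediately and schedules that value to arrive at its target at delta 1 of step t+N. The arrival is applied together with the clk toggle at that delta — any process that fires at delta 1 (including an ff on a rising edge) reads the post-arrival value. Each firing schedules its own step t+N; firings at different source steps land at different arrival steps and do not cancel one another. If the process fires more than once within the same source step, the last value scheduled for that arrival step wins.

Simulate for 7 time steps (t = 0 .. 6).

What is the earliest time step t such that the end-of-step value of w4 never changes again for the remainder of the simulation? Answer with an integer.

t=0 Δ0: w1=0 w0=0 clk=0 w2=1 w3=1 w4=0
  Δ1: clk:0→1
  Δ2: w3:1→0
  Δ3: w0:0→1
  (3Δ to stable)
t=1 Δ0: w1=0 w0=1 clk=1 w2=1 w3=0 w4=0
  Δ1: clk:1→0
  (1Δ to stable)
t=2 Δ0: w1=0 w0=1 clk=0 w2=1 w3=0 w4=0
  Δ1: clk:0→1
  (1Δ to stable)
t=3 Δ0: w1=0 w0=1 clk=1 w2=1 w3=0 w4=0
  Δ1: clk:1→0, w4:0→1
  Δ2: w1:0→1
  (2Δ to stable)
t=4 Δ0: w1=1 w0=1 clk=0 w2=1 w3=0 w4=1
  Δ1: clk:0→1
  (1Δ to stable)
t=5 Δ0: w1=1 w0=1 clk=1 w2=1 w3=0 w4=1
  Δ1: clk:1→0
  (1Δ to stable)
t=6 Δ0: w1=1 w0=1 clk=0 w2=1 w3=0 w4=1
  Δ1: clk:0→1
  (1Δ to stable)

3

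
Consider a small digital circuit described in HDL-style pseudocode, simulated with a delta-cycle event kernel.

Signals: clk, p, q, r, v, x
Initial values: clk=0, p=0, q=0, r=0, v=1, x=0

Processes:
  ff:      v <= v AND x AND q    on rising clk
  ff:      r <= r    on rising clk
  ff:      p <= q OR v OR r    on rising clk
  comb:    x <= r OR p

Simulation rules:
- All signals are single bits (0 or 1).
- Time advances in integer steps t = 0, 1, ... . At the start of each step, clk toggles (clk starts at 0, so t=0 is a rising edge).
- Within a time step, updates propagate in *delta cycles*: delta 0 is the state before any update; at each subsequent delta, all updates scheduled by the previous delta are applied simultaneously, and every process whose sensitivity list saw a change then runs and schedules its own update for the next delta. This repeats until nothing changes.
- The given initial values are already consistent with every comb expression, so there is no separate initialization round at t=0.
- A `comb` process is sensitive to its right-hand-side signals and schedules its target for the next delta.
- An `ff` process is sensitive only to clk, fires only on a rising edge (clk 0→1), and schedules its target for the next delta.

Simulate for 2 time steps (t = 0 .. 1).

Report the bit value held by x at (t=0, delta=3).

t=0 Δ0: clk=0 x=0 q=0 r=0 v=1 p=0
  Δ1: clk:0→1
  Δ2: v:1→0, p:0→1
  Δ3: x:0→1
  (3Δ to stable)
t=1 Δ0: clk=1 x=1 q=0 r=0 v=0 p=1
  Δ1: clk:1→0
  (1Δ to stable)

1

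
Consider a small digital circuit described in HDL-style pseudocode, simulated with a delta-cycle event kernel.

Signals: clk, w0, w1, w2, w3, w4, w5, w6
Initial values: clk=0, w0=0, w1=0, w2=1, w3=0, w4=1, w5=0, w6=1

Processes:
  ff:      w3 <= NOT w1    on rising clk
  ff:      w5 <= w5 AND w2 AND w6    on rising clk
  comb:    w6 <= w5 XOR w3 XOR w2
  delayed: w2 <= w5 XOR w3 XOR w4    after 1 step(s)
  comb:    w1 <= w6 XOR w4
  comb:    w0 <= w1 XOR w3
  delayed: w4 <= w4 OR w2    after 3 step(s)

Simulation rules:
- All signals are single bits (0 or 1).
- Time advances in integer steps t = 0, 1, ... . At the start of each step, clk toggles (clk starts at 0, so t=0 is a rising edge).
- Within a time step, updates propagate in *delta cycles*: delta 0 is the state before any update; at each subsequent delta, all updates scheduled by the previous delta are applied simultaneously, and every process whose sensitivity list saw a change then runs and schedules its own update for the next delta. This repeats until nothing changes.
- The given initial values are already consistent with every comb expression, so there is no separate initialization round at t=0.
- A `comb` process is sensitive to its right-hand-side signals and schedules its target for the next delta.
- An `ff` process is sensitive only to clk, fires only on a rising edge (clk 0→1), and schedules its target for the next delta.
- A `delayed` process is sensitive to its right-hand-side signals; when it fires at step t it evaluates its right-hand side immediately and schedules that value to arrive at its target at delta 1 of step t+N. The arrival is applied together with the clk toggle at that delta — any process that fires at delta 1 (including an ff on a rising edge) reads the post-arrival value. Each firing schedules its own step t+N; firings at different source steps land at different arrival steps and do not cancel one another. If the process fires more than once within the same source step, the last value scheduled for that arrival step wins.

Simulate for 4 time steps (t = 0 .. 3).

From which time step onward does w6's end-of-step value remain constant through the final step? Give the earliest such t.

1

[bits: w4,w5,w6,w1,w0,w3,w2,clk]
t=0: Δ0=10100010 Δ1=10100011 Δ2=10100111 Δ3=10001111 Δ4=10011111 Δ5=10010111 | 5Δ
t=1: Δ0=10010111 Δ1=10010100 Δ2=10110100 Δ3=10100100 Δ4=10101100 | 4Δ
t=2: Δ0=10101100 Δ1=10101101 | 1Δ
t=3: Δ0=10101101 Δ1=10101100 | 1Δ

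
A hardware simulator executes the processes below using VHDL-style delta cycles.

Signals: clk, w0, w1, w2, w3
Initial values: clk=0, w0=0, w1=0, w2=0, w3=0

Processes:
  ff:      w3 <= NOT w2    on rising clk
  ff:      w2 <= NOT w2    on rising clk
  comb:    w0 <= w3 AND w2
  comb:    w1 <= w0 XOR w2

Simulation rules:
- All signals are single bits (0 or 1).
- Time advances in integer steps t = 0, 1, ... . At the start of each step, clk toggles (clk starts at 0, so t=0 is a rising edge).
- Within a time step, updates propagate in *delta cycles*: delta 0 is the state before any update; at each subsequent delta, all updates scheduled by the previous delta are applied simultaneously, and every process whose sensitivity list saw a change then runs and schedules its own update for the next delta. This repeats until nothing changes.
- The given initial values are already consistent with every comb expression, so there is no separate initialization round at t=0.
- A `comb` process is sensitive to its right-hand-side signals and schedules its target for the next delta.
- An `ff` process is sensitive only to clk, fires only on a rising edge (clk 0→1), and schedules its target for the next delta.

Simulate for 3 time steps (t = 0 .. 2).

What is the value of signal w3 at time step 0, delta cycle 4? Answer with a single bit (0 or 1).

[bits: w2,w1,w3,clk,w0]
t=0: Δ0=00000 Δ1=00010 Δ2=10110 Δ3=11111 Δ4=10111 | 4Δ
t=1: Δ0=10111 Δ1=10101 | 1Δ
t=2: Δ0=10101 Δ1=10111 Δ2=00011 Δ3=01010 Δ4=00010 | 4Δ

1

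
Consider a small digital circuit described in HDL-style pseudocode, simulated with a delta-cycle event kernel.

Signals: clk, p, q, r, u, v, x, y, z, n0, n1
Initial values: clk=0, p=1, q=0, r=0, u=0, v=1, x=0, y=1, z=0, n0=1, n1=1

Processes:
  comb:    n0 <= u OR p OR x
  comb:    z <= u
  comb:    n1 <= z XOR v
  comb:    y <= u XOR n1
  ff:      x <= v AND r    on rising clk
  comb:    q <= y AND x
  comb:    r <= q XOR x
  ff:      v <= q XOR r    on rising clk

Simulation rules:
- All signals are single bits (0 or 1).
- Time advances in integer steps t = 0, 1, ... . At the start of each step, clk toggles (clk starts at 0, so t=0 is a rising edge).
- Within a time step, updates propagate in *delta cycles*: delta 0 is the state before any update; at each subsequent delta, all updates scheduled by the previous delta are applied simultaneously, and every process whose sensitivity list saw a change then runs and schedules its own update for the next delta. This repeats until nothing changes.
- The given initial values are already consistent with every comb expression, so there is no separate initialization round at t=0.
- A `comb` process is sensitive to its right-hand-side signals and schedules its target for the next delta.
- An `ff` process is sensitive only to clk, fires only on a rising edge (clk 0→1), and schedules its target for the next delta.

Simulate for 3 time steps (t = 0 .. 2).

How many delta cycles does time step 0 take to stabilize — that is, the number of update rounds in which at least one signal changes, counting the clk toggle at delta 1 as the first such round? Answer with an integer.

t=0 Δ0: n1=1 r=0 q=0 z=0 y=1 x=0 v=1 p=1 clk=0 n0=1 u=0
  Δ1: clk:0→1
  Δ2: v:1→0
  Δ3: n1:1→0
  Δ4: y:1→0
  (4Δ to stable)
t=1 Δ0: n1=0 r=0 q=0 z=0 y=0 x=0 v=0 p=1 clk=1 n0=1 u=0
  Δ1: clk:1→0
  (1Δ to stable)
t=2 Δ0: n1=0 r=0 q=0 z=0 y=0 x=0 v=0 p=1 clk=0 n0=1 u=0
  Δ1: clk:0→1
  (1Δ to stable)

4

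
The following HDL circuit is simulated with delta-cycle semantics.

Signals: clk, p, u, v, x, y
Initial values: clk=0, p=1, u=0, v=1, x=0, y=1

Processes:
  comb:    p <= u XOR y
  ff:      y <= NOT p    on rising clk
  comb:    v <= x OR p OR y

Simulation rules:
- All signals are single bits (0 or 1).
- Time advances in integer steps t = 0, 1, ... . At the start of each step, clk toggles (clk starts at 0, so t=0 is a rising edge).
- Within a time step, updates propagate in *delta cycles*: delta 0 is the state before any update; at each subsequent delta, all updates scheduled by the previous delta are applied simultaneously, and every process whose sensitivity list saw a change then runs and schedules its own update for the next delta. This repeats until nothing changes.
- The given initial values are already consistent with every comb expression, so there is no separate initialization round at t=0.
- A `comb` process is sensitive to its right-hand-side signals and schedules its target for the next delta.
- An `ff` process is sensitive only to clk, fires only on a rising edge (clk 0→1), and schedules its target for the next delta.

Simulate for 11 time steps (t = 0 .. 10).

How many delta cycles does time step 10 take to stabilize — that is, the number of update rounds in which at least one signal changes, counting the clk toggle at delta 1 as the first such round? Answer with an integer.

3

t0.Δ0 y=1 p=1 clk=0 v=1 x=0 u=0
t0.Δ1 y=1 p=1 clk=1 v=1 x=0 u=0
t0.Δ2 y=0 p=1 clk=1 v=1 x=0 u=0
t0.Δ3 y=0 p=0 clk=1 v=1 x=0 u=0
t0.Δ4 y=0 p=0 clk=1 v=0 x=0 u=0
t1.Δ0 y=0 p=0 clk=1 v=0 x=0 u=0
t1.Δ1 y=0 p=0 clk=0 v=0 x=0 u=0
t2.Δ0 y=0 p=0 clk=0 v=0 x=0 u=0
t2.Δ1 y=0 p=0 clk=1 v=0 x=0 u=0
t2.Δ2 y=1 p=0 clk=1 v=0 x=0 u=0
t2.Δ3 y=1 p=1 clk=1 v=1 x=0 u=0
t3.Δ0 y=1 p=1 clk=1 v=1 x=0 u=0
t3.Δ1 y=1 p=1 clk=0 v=1 x=0 u=0
t4.Δ0 y=1 p=1 clk=0 v=1 x=0 u=0
t4.Δ1 y=1 p=1 clk=1 v=1 x=0 u=0
t4.Δ2 y=0 p=1 clk=1 v=1 x=0 u=0
t4.Δ3 y=0 p=0 clk=1 v=1 x=0 u=0
t4.Δ4 y=0 p=0 clk=1 v=0 x=0 u=0
t5.Δ0 y=0 p=0 clk=1 v=0 x=0 u=0
t5.Δ1 y=0 p=0 clk=0 v=0 x=0 u=0
t6.Δ0 y=0 p=0 clk=0 v=0 x=0 u=0
t6.Δ1 y=0 p=0 clk=1 v=0 x=0 u=0
t6.Δ2 y=1 p=0 clk=1 v=0 x=0 u=0
t6.Δ3 y=1 p=1 clk=1 v=1 x=0 u=0
t7.Δ0 y=1 p=1 clk=1 v=1 x=0 u=0
t7.Δ1 y=1 p=1 clk=0 v=1 x=0 u=0
t8.Δ0 y=1 p=1 clk=0 v=1 x=0 u=0
t8.Δ1 y=1 p=1 clk=1 v=1 x=0 u=0
t8.Δ2 y=0 p=1 clk=1 v=1 x=0 u=0
t8.Δ3 y=0 p=0 clk=1 v=1 x=0 u=0
t8.Δ4 y=0 p=0 clk=1 v=0 x=0 u=0
t9.Δ0 y=0 p=0 clk=1 v=0 x=0 u=0
t9.Δ1 y=0 p=0 clk=0 v=0 x=0 u=0
t10.Δ0 y=0 p=0 clk=0 v=0 x=0 u=0
t10.Δ1 y=0 p=0 clk=1 v=0 x=0 u=0
t10.Δ2 y=1 p=0 clk=1 v=0 x=0 u=0
t10.Δ3 y=1 p=1 clk=1 v=1 x=0 u=0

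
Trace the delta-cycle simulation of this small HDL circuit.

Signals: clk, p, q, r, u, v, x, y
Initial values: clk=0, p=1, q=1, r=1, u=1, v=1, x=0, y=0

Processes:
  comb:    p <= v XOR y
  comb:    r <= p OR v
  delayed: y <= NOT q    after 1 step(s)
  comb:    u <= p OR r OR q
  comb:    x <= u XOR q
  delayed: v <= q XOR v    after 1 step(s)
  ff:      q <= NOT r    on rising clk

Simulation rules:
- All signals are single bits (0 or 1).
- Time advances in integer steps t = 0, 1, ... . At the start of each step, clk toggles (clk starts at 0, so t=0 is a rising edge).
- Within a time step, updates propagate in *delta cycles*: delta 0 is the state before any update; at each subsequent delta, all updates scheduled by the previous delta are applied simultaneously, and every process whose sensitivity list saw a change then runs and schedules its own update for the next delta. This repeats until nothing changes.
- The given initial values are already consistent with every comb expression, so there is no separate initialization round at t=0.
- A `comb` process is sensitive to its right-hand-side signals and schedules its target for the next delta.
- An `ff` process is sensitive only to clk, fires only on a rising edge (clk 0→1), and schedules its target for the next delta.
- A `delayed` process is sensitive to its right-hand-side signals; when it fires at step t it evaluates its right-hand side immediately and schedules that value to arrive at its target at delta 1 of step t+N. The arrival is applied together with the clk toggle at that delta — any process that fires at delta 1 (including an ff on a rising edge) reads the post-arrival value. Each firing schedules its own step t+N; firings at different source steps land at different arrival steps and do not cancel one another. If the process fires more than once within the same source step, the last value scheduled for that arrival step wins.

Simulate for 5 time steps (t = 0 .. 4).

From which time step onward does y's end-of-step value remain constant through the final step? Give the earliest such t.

1

t0.Δ0 clk=0 p=1 u=1 q=1 y=0 x=0 r=1 v=1
t0.Δ1 clk=1 p=1 u=1 q=1 y=0 x=0 r=1 v=1
t0.Δ2 clk=1 p=1 u=1 q=0 y=0 x=0 r=1 v=1
t0.Δ3 clk=1 p=1 u=1 q=0 y=0 x=1 r=1 v=1
t1.Δ0 clk=1 p=1 u=1 q=0 y=0 x=1 r=1 v=1
t1.Δ1 clk=0 p=1 u=1 q=0 y=1 x=1 r=1 v=1
t1.Δ2 clk=0 p=0 u=1 q=0 y=1 x=1 r=1 v=1
t2.Δ0 clk=0 p=0 u=1 q=0 y=1 x=1 r=1 v=1
t2.Δ1 clk=1 p=0 u=1 q=0 y=1 x=1 r=1 v=1
t3.Δ0 clk=1 p=0 u=1 q=0 y=1 x=1 r=1 v=1
t3.Δ1 clk=0 p=0 u=1 q=0 y=1 x=1 r=1 v=1
t4.Δ0 clk=0 p=0 u=1 q=0 y=1 x=1 r=1 v=1
t4.Δ1 clk=1 p=0 u=1 q=0 y=1 x=1 r=1 v=1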